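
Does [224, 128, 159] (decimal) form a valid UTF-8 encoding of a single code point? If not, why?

Leading byte 0xE0 = 11100000 → 3-byte form.
Continuation bytes all match 10xxxxxx. Payload decodes to 0x1F.
But 0x1F < 0x800, the minimum for a 3-byte sequence — this is an overlong encoding.

invalid (overlong encoding)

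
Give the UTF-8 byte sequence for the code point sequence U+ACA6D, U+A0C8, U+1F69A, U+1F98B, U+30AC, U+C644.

F2 AC A9 AD EA 83 88 F0 9F 9A 9A F0 9F A6 8B E3 82 AC EC 99 84

U+ACA6D: 4-byte form → F2 AC A9 AD.
U+A0C8: 3-byte form → EA 83 88.
U+1F69A: 4-byte form → F0 9F 9A 9A.
U+1F98B: 4-byte form → F0 9F A6 8B.
U+30AC: 3-byte form → E3 82 AC.
U+C644: 3-byte form → EC 99 84.
Concatenated (21 bytes): F2 AC A9 AD EA 83 88 F0 9F 9A 9A F0 9F A6 8B E3 82 AC EC 99 84.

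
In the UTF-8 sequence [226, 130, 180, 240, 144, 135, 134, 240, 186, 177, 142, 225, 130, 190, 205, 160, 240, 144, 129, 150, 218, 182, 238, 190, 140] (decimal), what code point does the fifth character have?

U+0360

Offset 0: leading byte 0xE2 = 11100010 → 3-byte char #1 = E2 82 B4.
Offset 3: leading byte 0xF0 = 11110000 → 4-byte char #2 = F0 90 87 86.
Offset 7: leading byte 0xF0 = 11110000 → 4-byte char #3 = F0 BA B1 8E.
Offset 11: leading byte 0xE1 = 11100001 → 3-byte char #4 = E1 82 BE.
Offset 14: leading byte 0xCD = 11001101 → 2-byte char #5 = CD A0.
Leading byte 0xCD = 11001101 matches 110xxxxx → 2-byte sequence.
Byte 1: 0xCD = 11001101, payload 01101 (5 bits).
Byte 2: 0xA0 = 10100000 (10xxxxxx ✓), payload 100000.
Concatenate: 01101100000 = 0x360 (11 bits → U+0360).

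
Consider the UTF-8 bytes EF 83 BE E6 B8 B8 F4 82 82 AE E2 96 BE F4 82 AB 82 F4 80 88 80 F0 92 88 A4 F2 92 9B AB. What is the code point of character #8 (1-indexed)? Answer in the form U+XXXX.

U+926EB

Offset 0: leading byte 0xEF = 11101111 → 3-byte char #1 = EF 83 BE.
Offset 3: leading byte 0xE6 = 11100110 → 3-byte char #2 = E6 B8 B8.
Offset 6: leading byte 0xF4 = 11110100 → 4-byte char #3 = F4 82 82 AE.
Offset 10: leading byte 0xE2 = 11100010 → 3-byte char #4 = E2 96 BE.
Offset 13: leading byte 0xF4 = 11110100 → 4-byte char #5 = F4 82 AB 82.
Offset 17: leading byte 0xF4 = 11110100 → 4-byte char #6 = F4 80 88 80.
Offset 21: leading byte 0xF0 = 11110000 → 4-byte char #7 = F0 92 88 A4.
Offset 25: leading byte 0xF2 = 11110010 → 4-byte char #8 = F2 92 9B AB.
Leading byte 0xF2 = 11110010 matches 11110xxx → 4-byte sequence.
Byte 1: 0xF2 = 11110010, payload 010 (3 bits).
Byte 2: 0x92 = 10010010 (10xxxxxx ✓), payload 010010.
Byte 3: 0x9B = 10011011 (10xxxxxx ✓), payload 011011.
Byte 4: 0xAB = 10101011 (10xxxxxx ✓), payload 101011.
Concatenate: 010010010011011101011 = 0x926EB (21 bits → U+926EB).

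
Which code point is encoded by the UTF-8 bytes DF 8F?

U+07CF

Leading byte 0xDF = 11011111 matches 110xxxxx → 2-byte sequence.
Byte 1: 0xDF = 11011111, payload 11111 (5 bits).
Byte 2: 0x8F = 10001111 (10xxxxxx ✓), payload 001111.
Concatenate: 11111001111 = 0x7CF (11 bits → U+07CF).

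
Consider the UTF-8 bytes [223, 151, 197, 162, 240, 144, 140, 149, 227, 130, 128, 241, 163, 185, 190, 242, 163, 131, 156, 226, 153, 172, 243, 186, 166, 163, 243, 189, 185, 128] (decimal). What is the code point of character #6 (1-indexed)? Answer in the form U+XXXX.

Offset 0: leading byte 0xDF = 11011111 → 2-byte char #1 = DF 97.
Offset 2: leading byte 0xC5 = 11000101 → 2-byte char #2 = C5 A2.
Offset 4: leading byte 0xF0 = 11110000 → 4-byte char #3 = F0 90 8C 95.
Offset 8: leading byte 0xE3 = 11100011 → 3-byte char #4 = E3 82 80.
Offset 11: leading byte 0xF1 = 11110001 → 4-byte char #5 = F1 A3 B9 BE.
Offset 15: leading byte 0xF2 = 11110010 → 4-byte char #6 = F2 A3 83 9C.
Leading byte 0xF2 = 11110010 matches 11110xxx → 4-byte sequence.
Byte 1: 0xF2 = 11110010, payload 010 (3 bits).
Byte 2: 0xA3 = 10100011 (10xxxxxx ✓), payload 100011.
Byte 3: 0x83 = 10000011 (10xxxxxx ✓), payload 000011.
Byte 4: 0x9C = 10011100 (10xxxxxx ✓), payload 011100.
Concatenate: 010100011000011011100 = 0xA30DC (21 bits → U+A30DC).

U+A30DC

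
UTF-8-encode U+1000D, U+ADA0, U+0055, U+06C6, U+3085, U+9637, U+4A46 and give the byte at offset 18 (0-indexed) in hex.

U+1000D → 4-byte form F0 90 80 8D at offsets 0–3.
U+ADA0 → 3-byte form EA B6 A0 at offsets 4–6.
U+0055 → 1-byte form 55 at offsets 7–7.
U+06C6 → 2-byte form DB 86 at offsets 8–9.
U+3085 → 3-byte form E3 82 85 at offsets 10–12.
U+9637 → 3-byte form E9 98 B7 at offsets 13–15.
U+4A46 → 3-byte form E4 A9 86 at offsets 16–18.
Offset 18 falls in char 7's range; it's byte 3 of E4 A9 86 = 0x86.

0x86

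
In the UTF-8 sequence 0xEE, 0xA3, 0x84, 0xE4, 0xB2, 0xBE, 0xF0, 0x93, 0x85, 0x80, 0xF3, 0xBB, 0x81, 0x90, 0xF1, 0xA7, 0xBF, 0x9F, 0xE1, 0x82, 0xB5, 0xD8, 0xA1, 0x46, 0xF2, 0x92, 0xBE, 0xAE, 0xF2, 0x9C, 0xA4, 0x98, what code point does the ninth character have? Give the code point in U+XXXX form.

Offset 0: leading byte 0xEE = 11101110 → 3-byte char #1 = EE A3 84.
Offset 3: leading byte 0xE4 = 11100100 → 3-byte char #2 = E4 B2 BE.
Offset 6: leading byte 0xF0 = 11110000 → 4-byte char #3 = F0 93 85 80.
Offset 10: leading byte 0xF3 = 11110011 → 4-byte char #4 = F3 BB 81 90.
Offset 14: leading byte 0xF1 = 11110001 → 4-byte char #5 = F1 A7 BF 9F.
Offset 18: leading byte 0xE1 = 11100001 → 3-byte char #6 = E1 82 B5.
Offset 21: leading byte 0xD8 = 11011000 → 2-byte char #7 = D8 A1.
Offset 23: leading byte 0x46 = 01000110 → 1-byte char #8 = 46.
Offset 24: leading byte 0xF2 = 11110010 → 4-byte char #9 = F2 92 BE AE.
Leading byte 0xF2 = 11110010 matches 11110xxx → 4-byte sequence.
Byte 1: 0xF2 = 11110010, payload 010 (3 bits).
Byte 2: 0x92 = 10010010 (10xxxxxx ✓), payload 010010.
Byte 3: 0xBE = 10111110 (10xxxxxx ✓), payload 111110.
Byte 4: 0xAE = 10101110 (10xxxxxx ✓), payload 101110.
Concatenate: 010010010111110101110 = 0x92FAE (21 bits → U+92FAE).

U+92FAE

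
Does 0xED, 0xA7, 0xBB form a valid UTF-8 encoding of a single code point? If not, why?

Structurally a 3-byte sequence; payload = 0xD9FB.
But 0xD9FB is in U+D800–U+DFFF, the surrogate range. Surrogates are not Unicode scalar values and are forbidden in UTF-8.

invalid (encodes a surrogate (U+D800–U+DFFF))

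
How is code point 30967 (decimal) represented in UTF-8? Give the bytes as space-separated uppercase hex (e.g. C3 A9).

E7 A3 B7

U+78F7 = 0x78F7 = 30967 decimal. In range U+0800–U+FFFF → 3-byte form: 1110xxxx 10xxxxxx 10xxxxxx.
Binary (16 bits): 0111100011110111.
Split 4+6+6: 0111 | 100011 | 110111.
Byte 1: 11100111 = 0xE7.
Byte 2: 10100011 = 0xA3.
Byte 3: 10110111 = 0xB7.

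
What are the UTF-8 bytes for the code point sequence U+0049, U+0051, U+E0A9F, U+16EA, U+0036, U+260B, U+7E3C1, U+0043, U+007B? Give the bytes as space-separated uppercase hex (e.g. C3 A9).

49 51 F3 A0 AA 9F E1 9B AA 36 E2 98 8B F1 BE 8F 81 43 7B

U+0049: 1-byte form → 49.
U+0051: 1-byte form → 51.
U+E0A9F: 4-byte form → F3 A0 AA 9F.
U+16EA: 3-byte form → E1 9B AA.
U+0036: 1-byte form → 36.
U+260B: 3-byte form → E2 98 8B.
U+7E3C1: 4-byte form → F1 BE 8F 81.
U+0043: 1-byte form → 43.
U+007B: 1-byte form → 7B.
Concatenated (19 bytes): 49 51 F3 A0 AA 9F E1 9B AA 36 E2 98 8B F1 BE 8F 81 43 7B.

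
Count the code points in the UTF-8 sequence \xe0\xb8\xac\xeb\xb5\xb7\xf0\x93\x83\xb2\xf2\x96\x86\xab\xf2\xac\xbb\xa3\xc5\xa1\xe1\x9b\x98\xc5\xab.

8

Byte at offset 0: 0xE0 = 11100000 → 3-byte char (#1). Advance 3.
Byte at offset 3: 0xEB = 11101011 → 3-byte char (#2). Advance 3.
Byte at offset 6: 0xF0 = 11110000 → 4-byte char (#3). Advance 4.
Byte at offset 10: 0xF2 = 11110010 → 4-byte char (#4). Advance 4.
Byte at offset 14: 0xF2 = 11110010 → 4-byte char (#5). Advance 4.
Byte at offset 18: 0xC5 = 11000101 → 2-byte char (#6). Advance 2.
Byte at offset 20: 0xE1 = 11100001 → 3-byte char (#7). Advance 3.
Byte at offset 23: 0xC5 = 11000101 → 2-byte char (#8). Advance 2.
Reached end at offset 25 after 8 code points.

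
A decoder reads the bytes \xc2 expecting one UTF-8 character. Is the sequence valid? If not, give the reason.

Leading byte 0xC2 = 11000010 → 2-byte form, but only 1 byte is present.

invalid (sequence truncated)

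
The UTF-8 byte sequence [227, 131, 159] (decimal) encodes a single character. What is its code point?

Leading byte 0xE3 = 11100011 matches 1110xxxx → 3-byte sequence.
Byte 1: 0xE3 = 11100011, payload 0011 (4 bits).
Byte 2: 0x83 = 10000011 (10xxxxxx ✓), payload 000011.
Byte 3: 0x9F = 10011111 (10xxxxxx ✓), payload 011111.
Concatenate: 0011000011011111 = 0x30DF (16 bits → U+30DF).

U+30DF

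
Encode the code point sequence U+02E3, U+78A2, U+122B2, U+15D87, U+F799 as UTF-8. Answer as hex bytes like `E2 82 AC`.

U+02E3: 2-byte form → CB A3.
U+78A2: 3-byte form → E7 A2 A2.
U+122B2: 4-byte form → F0 92 8A B2.
U+15D87: 4-byte form → F0 95 B6 87.
U+F799: 3-byte form → EF 9E 99.
Concatenated (16 bytes): CB A3 E7 A2 A2 F0 92 8A B2 F0 95 B6 87 EF 9E 99.

CB A3 E7 A2 A2 F0 92 8A B2 F0 95 B6 87 EF 9E 99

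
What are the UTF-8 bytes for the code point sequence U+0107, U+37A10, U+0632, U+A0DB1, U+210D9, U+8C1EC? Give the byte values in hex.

U+0107: 2-byte form → C4 87.
U+37A10: 4-byte form → F0 B7 A8 90.
U+0632: 2-byte form → D8 B2.
U+A0DB1: 4-byte form → F2 A0 B6 B1.
U+210D9: 4-byte form → F0 A1 83 99.
U+8C1EC: 4-byte form → F2 8C 87 AC.
Concatenated (20 bytes): C4 87 F0 B7 A8 90 D8 B2 F2 A0 B6 B1 F0 A1 83 99 F2 8C 87 AC.

C4 87 F0 B7 A8 90 D8 B2 F2 A0 B6 B1 F0 A1 83 99 F2 8C 87 AC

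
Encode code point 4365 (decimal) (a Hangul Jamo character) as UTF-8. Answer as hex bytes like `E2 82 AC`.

E1 84 8D

U+110D = 0x110D = 4365 decimal. In range U+0800–U+FFFF → 3-byte form: 1110xxxx 10xxxxxx 10xxxxxx.
Binary (16 bits): 0001000100001101.
Split 4+6+6: 0001 | 000100 | 001101.
Byte 1: 11100001 = 0xE1.
Byte 2: 10000100 = 0x84.
Byte 3: 10001101 = 0x8D.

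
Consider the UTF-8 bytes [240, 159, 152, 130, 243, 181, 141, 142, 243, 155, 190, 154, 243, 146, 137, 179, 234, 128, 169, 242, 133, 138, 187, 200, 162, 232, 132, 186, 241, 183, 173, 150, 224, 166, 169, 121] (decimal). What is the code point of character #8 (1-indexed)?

Offset 0: leading byte 0xF0 = 11110000 → 4-byte char #1 = F0 9F 98 82.
Offset 4: leading byte 0xF3 = 11110011 → 4-byte char #2 = F3 B5 8D 8E.
Offset 8: leading byte 0xF3 = 11110011 → 4-byte char #3 = F3 9B BE 9A.
Offset 12: leading byte 0xF3 = 11110011 → 4-byte char #4 = F3 92 89 B3.
Offset 16: leading byte 0xEA = 11101010 → 3-byte char #5 = EA 80 A9.
Offset 19: leading byte 0xF2 = 11110010 → 4-byte char #6 = F2 85 8A BB.
Offset 23: leading byte 0xC8 = 11001000 → 2-byte char #7 = C8 A2.
Offset 25: leading byte 0xE8 = 11101000 → 3-byte char #8 = E8 84 BA.
Leading byte 0xE8 = 11101000 matches 1110xxxx → 3-byte sequence.
Byte 1: 0xE8 = 11101000, payload 1000 (4 bits).
Byte 2: 0x84 = 10000100 (10xxxxxx ✓), payload 000100.
Byte 3: 0xBA = 10111010 (10xxxxxx ✓), payload 111010.
Concatenate: 1000000100111010 = 0x813A (16 bits → U+813A).

U+813A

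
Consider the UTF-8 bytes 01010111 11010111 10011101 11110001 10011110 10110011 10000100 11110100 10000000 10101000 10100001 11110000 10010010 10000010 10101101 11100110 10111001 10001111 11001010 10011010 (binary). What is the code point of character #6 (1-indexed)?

U+6E4F

Offset 0: leading byte 0x57 = 01010111 → 1-byte char #1 = 57.
Offset 1: leading byte 0xD7 = 11010111 → 2-byte char #2 = D7 9D.
Offset 3: leading byte 0xF1 = 11110001 → 4-byte char #3 = F1 9E B3 84.
Offset 7: leading byte 0xF4 = 11110100 → 4-byte char #4 = F4 80 A8 A1.
Offset 11: leading byte 0xF0 = 11110000 → 4-byte char #5 = F0 92 82 AD.
Offset 15: leading byte 0xE6 = 11100110 → 3-byte char #6 = E6 B9 8F.
Leading byte 0xE6 = 11100110 matches 1110xxxx → 3-byte sequence.
Byte 1: 0xE6 = 11100110, payload 0110 (4 bits).
Byte 2: 0xB9 = 10111001 (10xxxxxx ✓), payload 111001.
Byte 3: 0x8F = 10001111 (10xxxxxx ✓), payload 001111.
Concatenate: 0110111001001111 = 0x6E4F (16 bits → U+6E4F).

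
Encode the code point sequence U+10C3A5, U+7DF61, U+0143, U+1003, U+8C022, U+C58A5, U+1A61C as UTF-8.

U+10C3A5: 4-byte form → F4 8C 8E A5.
U+7DF61: 4-byte form → F1 BD BD A1.
U+0143: 2-byte form → C5 83.
U+1003: 3-byte form → E1 80 83.
U+8C022: 4-byte form → F2 8C 80 A2.
U+C58A5: 4-byte form → F3 85 A2 A5.
U+1A61C: 4-byte form → F0 9A 98 9C.
Concatenated (25 bytes): F4 8C 8E A5 F1 BD BD A1 C5 83 E1 80 83 F2 8C 80 A2 F3 85 A2 A5 F0 9A 98 9C.

F4 8C 8E A5 F1 BD BD A1 C5 83 E1 80 83 F2 8C 80 A2 F3 85 A2 A5 F0 9A 98 9C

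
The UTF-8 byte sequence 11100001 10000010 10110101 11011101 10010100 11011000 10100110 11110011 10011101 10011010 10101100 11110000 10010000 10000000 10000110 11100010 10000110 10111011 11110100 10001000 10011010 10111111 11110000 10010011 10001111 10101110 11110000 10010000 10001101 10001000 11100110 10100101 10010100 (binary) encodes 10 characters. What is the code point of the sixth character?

Offset 0: leading byte 0xE1 = 11100001 → 3-byte char #1 = E1 82 B5.
Offset 3: leading byte 0xDD = 11011101 → 2-byte char #2 = DD 94.
Offset 5: leading byte 0xD8 = 11011000 → 2-byte char #3 = D8 A6.
Offset 7: leading byte 0xF3 = 11110011 → 4-byte char #4 = F3 9D 9A AC.
Offset 11: leading byte 0xF0 = 11110000 → 4-byte char #5 = F0 90 80 86.
Offset 15: leading byte 0xE2 = 11100010 → 3-byte char #6 = E2 86 BB.
Leading byte 0xE2 = 11100010 matches 1110xxxx → 3-byte sequence.
Byte 1: 0xE2 = 11100010, payload 0010 (4 bits).
Byte 2: 0x86 = 10000110 (10xxxxxx ✓), payload 000110.
Byte 3: 0xBB = 10111011 (10xxxxxx ✓), payload 111011.
Concatenate: 0010000110111011 = 0x21BB (16 bits → U+21BB).

U+21BB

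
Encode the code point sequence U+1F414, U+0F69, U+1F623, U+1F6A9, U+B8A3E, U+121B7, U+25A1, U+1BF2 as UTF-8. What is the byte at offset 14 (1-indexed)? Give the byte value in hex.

1-indexed offset 14 is 0-indexed offset 13.
U+1F414 → 4-byte form F0 9F 90 94 at offsets 0–3.
U+0F69 → 3-byte form E0 BD A9 at offsets 4–6.
U+1F623 → 4-byte form F0 9F 98 A3 at offsets 7–10.
U+1F6A9 → 4-byte form F0 9F 9A A9 at offsets 11–14.
Offset 13 falls in char 4's range; it's byte 3 of F0 9F 9A A9 = 0x9A.

0x9A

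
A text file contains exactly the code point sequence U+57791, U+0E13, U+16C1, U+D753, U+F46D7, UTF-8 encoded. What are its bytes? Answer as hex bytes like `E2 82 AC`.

F1 97 9E 91 E0 B8 93 E1 9B 81 ED 9D 93 F3 B4 9B 97

U+57791: 4-byte form → F1 97 9E 91.
U+0E13: 3-byte form → E0 B8 93.
U+16C1: 3-byte form → E1 9B 81.
U+D753: 3-byte form → ED 9D 93.
U+F46D7: 4-byte form → F3 B4 9B 97.
Concatenated (17 bytes): F1 97 9E 91 E0 B8 93 E1 9B 81 ED 9D 93 F3 B4 9B 97.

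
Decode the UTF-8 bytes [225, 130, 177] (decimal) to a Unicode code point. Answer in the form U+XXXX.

Leading byte 0xE1 = 11100001 matches 1110xxxx → 3-byte sequence.
Byte 1: 0xE1 = 11100001, payload 0001 (4 bits).
Byte 2: 0x82 = 10000010 (10xxxxxx ✓), payload 000010.
Byte 3: 0xB1 = 10110001 (10xxxxxx ✓), payload 110001.
Concatenate: 0001000010110001 = 0x10B1 (16 bits → U+10B1).

U+10B1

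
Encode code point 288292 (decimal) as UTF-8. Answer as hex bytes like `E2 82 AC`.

F1 86 98 A4

U+46624 = 0x46624 = 288292 decimal. In range U+10000–U+10FFFF → 4-byte form: 11110xxx 10xxxxxx 10xxxxxx 10xxxxxx.
Binary (21 bits): 001000110011000100100.
Split 3+6+6+6: 001 | 000110 | 011000 | 100100.
Byte 1: 11110001 = 0xF1.
Byte 2: 10000110 = 0x86.
Byte 3: 10011000 = 0x98.
Byte 4: 10100100 = 0xA4.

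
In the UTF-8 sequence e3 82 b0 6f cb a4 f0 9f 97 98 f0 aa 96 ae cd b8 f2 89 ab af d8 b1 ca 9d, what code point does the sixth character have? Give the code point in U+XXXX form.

U+0378

Offset 0: leading byte 0xE3 = 11100011 → 3-byte char #1 = E3 82 B0.
Offset 3: leading byte 0x6F = 01101111 → 1-byte char #2 = 6F.
Offset 4: leading byte 0xCB = 11001011 → 2-byte char #3 = CB A4.
Offset 6: leading byte 0xF0 = 11110000 → 4-byte char #4 = F0 9F 97 98.
Offset 10: leading byte 0xF0 = 11110000 → 4-byte char #5 = F0 AA 96 AE.
Offset 14: leading byte 0xCD = 11001101 → 2-byte char #6 = CD B8.
Leading byte 0xCD = 11001101 matches 110xxxxx → 2-byte sequence.
Byte 1: 0xCD = 11001101, payload 01101 (5 bits).
Byte 2: 0xB8 = 10111000 (10xxxxxx ✓), payload 111000.
Concatenate: 01101111000 = 0x378 (11 bits → U+0378).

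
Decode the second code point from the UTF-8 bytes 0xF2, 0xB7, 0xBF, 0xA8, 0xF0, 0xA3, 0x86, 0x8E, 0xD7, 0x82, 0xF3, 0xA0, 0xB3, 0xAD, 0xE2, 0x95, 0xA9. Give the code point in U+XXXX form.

U+2318E

Offset 0: leading byte 0xF2 = 11110010 → 4-byte char #1 = F2 B7 BF A8.
Offset 4: leading byte 0xF0 = 11110000 → 4-byte char #2 = F0 A3 86 8E.
Leading byte 0xF0 = 11110000 matches 11110xxx → 4-byte sequence.
Byte 1: 0xF0 = 11110000, payload 000 (3 bits).
Byte 2: 0xA3 = 10100011 (10xxxxxx ✓), payload 100011.
Byte 3: 0x86 = 10000110 (10xxxxxx ✓), payload 000110.
Byte 4: 0x8E = 10001110 (10xxxxxx ✓), payload 001110.
Concatenate: 000100011000110001110 = 0x2318E (21 bits → U+2318E).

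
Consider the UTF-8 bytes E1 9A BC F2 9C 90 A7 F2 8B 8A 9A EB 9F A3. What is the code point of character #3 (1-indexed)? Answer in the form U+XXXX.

Offset 0: leading byte 0xE1 = 11100001 → 3-byte char #1 = E1 9A BC.
Offset 3: leading byte 0xF2 = 11110010 → 4-byte char #2 = F2 9C 90 A7.
Offset 7: leading byte 0xF2 = 11110010 → 4-byte char #3 = F2 8B 8A 9A.
Leading byte 0xF2 = 11110010 matches 11110xxx → 4-byte sequence.
Byte 1: 0xF2 = 11110010, payload 010 (3 bits).
Byte 2: 0x8B = 10001011 (10xxxxxx ✓), payload 001011.
Byte 3: 0x8A = 10001010 (10xxxxxx ✓), payload 001010.
Byte 4: 0x9A = 10011010 (10xxxxxx ✓), payload 011010.
Concatenate: 010001011001010011010 = 0x8B29A (21 bits → U+8B29A).

U+8B29A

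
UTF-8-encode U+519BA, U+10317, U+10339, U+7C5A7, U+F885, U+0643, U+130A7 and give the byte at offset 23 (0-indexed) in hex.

U+519BA → 4-byte form F1 91 A6 BA at offsets 0–3.
U+10317 → 4-byte form F0 90 8C 97 at offsets 4–7.
U+10339 → 4-byte form F0 90 8C B9 at offsets 8–11.
U+7C5A7 → 4-byte form F1 BC 96 A7 at offsets 12–15.
U+F885 → 3-byte form EF A2 85 at offsets 16–18.
U+0643 → 2-byte form D9 83 at offsets 19–20.
U+130A7 → 4-byte form F0 93 82 A7 at offsets 21–24.
Offset 23 falls in char 7's range; it's byte 3 of F0 93 82 A7 = 0x82.

0x82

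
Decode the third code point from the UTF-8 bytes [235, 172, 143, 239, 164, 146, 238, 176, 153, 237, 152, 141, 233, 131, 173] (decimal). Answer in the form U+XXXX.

U+EC19

Offset 0: leading byte 0xEB = 11101011 → 3-byte char #1 = EB AC 8F.
Offset 3: leading byte 0xEF = 11101111 → 3-byte char #2 = EF A4 92.
Offset 6: leading byte 0xEE = 11101110 → 3-byte char #3 = EE B0 99.
Leading byte 0xEE = 11101110 matches 1110xxxx → 3-byte sequence.
Byte 1: 0xEE = 11101110, payload 1110 (4 bits).
Byte 2: 0xB0 = 10110000 (10xxxxxx ✓), payload 110000.
Byte 3: 0x99 = 10011001 (10xxxxxx ✓), payload 011001.
Concatenate: 1110110000011001 = 0xEC19 (16 bits → U+EC19).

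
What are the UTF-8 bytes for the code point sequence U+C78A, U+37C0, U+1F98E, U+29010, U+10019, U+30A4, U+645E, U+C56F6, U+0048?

EC 9E 8A E3 9F 80 F0 9F A6 8E F0 A9 80 90 F0 90 80 99 E3 82 A4 E6 91 9E F3 85 9B B6 48

U+C78A: 3-byte form → EC 9E 8A.
U+37C0: 3-byte form → E3 9F 80.
U+1F98E: 4-byte form → F0 9F A6 8E.
U+29010: 4-byte form → F0 A9 80 90.
U+10019: 4-byte form → F0 90 80 99.
U+30A4: 3-byte form → E3 82 A4.
U+645E: 3-byte form → E6 91 9E.
U+C56F6: 4-byte form → F3 85 9B B6.
U+0048: 1-byte form → 48.
Concatenated (29 bytes): EC 9E 8A E3 9F 80 F0 9F A6 8E F0 A9 80 90 F0 90 80 99 E3 82 A4 E6 91 9E F3 85 9B B6 48.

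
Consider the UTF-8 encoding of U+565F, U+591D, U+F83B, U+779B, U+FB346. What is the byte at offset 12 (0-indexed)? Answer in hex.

U+565F → 3-byte form E5 99 9F at offsets 0–2.
U+591D → 3-byte form E5 A4 9D at offsets 3–5.
U+F83B → 3-byte form EF A0 BB at offsets 6–8.
U+779B → 3-byte form E7 9E 9B at offsets 9–11.
U+FB346 → 4-byte form F3 BB 8D 86 at offsets 12–15.
Offset 12 falls in char 5's range; it's byte 1 of F3 BB 8D 86 = 0xF3.

0xF3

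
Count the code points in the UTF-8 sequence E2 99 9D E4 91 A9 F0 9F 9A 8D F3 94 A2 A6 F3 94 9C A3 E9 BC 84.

Byte at offset 0: 0xE2 = 11100010 → 3-byte char (#1). Advance 3.
Byte at offset 3: 0xE4 = 11100100 → 3-byte char (#2). Advance 3.
Byte at offset 6: 0xF0 = 11110000 → 4-byte char (#3). Advance 4.
Byte at offset 10: 0xF3 = 11110011 → 4-byte char (#4). Advance 4.
Byte at offset 14: 0xF3 = 11110011 → 4-byte char (#5). Advance 4.
Byte at offset 18: 0xE9 = 11101001 → 3-byte char (#6). Advance 3.
Reached end at offset 21 after 6 code points.

6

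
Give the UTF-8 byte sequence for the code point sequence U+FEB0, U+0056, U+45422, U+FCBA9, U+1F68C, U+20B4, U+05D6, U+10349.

EF BA B0 56 F1 85 90 A2 F3 BC AE A9 F0 9F 9A 8C E2 82 B4 D7 96 F0 90 8D 89

U+FEB0: 3-byte form → EF BA B0.
U+0056: 1-byte form → 56.
U+45422: 4-byte form → F1 85 90 A2.
U+FCBA9: 4-byte form → F3 BC AE A9.
U+1F68C: 4-byte form → F0 9F 9A 8C.
U+20B4: 3-byte form → E2 82 B4.
U+05D6: 2-byte form → D7 96.
U+10349: 4-byte form → F0 90 8D 89.
Concatenated (25 bytes): EF BA B0 56 F1 85 90 A2 F3 BC AE A9 F0 9F 9A 8C E2 82 B4 D7 96 F0 90 8D 89.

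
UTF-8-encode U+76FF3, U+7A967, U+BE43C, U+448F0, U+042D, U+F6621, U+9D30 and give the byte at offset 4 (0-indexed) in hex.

U+76FF3 → 4-byte form F1 B6 BF B3 at offsets 0–3.
U+7A967 → 4-byte form F1 BA A5 A7 at offsets 4–7.
Offset 4 falls in char 2's range; it's byte 1 of F1 BA A5 A7 = 0xF1.

0xF1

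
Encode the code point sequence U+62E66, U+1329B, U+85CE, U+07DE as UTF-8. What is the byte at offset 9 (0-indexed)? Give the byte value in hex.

U+62E66 → 4-byte form F1 A2 B9 A6 at offsets 0–3.
U+1329B → 4-byte form F0 93 8A 9B at offsets 4–7.
U+85CE → 3-byte form E8 97 8E at offsets 8–10.
Offset 9 falls in char 3's range; it's byte 2 of E8 97 8E = 0x97.

0x97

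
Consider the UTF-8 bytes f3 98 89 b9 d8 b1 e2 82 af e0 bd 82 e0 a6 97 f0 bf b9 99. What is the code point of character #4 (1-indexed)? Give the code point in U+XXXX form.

Offset 0: leading byte 0xF3 = 11110011 → 4-byte char #1 = F3 98 89 B9.
Offset 4: leading byte 0xD8 = 11011000 → 2-byte char #2 = D8 B1.
Offset 6: leading byte 0xE2 = 11100010 → 3-byte char #3 = E2 82 AF.
Offset 9: leading byte 0xE0 = 11100000 → 3-byte char #4 = E0 BD 82.
Leading byte 0xE0 = 11100000 matches 1110xxxx → 3-byte sequence.
Byte 1: 0xE0 = 11100000, payload 0000 (4 bits).
Byte 2: 0xBD = 10111101 (10xxxxxx ✓), payload 111101.
Byte 3: 0x82 = 10000010 (10xxxxxx ✓), payload 000010.
Concatenate: 0000111101000010 = 0xF42 (16 bits → U+0F42).

U+0F42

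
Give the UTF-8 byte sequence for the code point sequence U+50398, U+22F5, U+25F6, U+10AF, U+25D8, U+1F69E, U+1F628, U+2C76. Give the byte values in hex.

F1 90 8E 98 E2 8B B5 E2 97 B6 E1 82 AF E2 97 98 F0 9F 9A 9E F0 9F 98 A8 E2 B1 B6

U+50398: 4-byte form → F1 90 8E 98.
U+22F5: 3-byte form → E2 8B B5.
U+25F6: 3-byte form → E2 97 B6.
U+10AF: 3-byte form → E1 82 AF.
U+25D8: 3-byte form → E2 97 98.
U+1F69E: 4-byte form → F0 9F 9A 9E.
U+1F628: 4-byte form → F0 9F 98 A8.
U+2C76: 3-byte form → E2 B1 B6.
Concatenated (27 bytes): F1 90 8E 98 E2 8B B5 E2 97 B6 E1 82 AF E2 97 98 F0 9F 9A 9E F0 9F 98 A8 E2 B1 B6.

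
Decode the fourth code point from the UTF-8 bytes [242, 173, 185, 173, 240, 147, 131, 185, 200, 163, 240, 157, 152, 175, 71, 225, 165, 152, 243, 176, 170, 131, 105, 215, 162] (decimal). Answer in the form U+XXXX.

Offset 0: leading byte 0xF2 = 11110010 → 4-byte char #1 = F2 AD B9 AD.
Offset 4: leading byte 0xF0 = 11110000 → 4-byte char #2 = F0 93 83 B9.
Offset 8: leading byte 0xC8 = 11001000 → 2-byte char #3 = C8 A3.
Offset 10: leading byte 0xF0 = 11110000 → 4-byte char #4 = F0 9D 98 AF.
Leading byte 0xF0 = 11110000 matches 11110xxx → 4-byte sequence.
Byte 1: 0xF0 = 11110000, payload 000 (3 bits).
Byte 2: 0x9D = 10011101 (10xxxxxx ✓), payload 011101.
Byte 3: 0x98 = 10011000 (10xxxxxx ✓), payload 011000.
Byte 4: 0xAF = 10101111 (10xxxxxx ✓), payload 101111.
Concatenate: 000011101011000101111 = 0x1D62F (21 bits → U+1D62F).

U+1D62F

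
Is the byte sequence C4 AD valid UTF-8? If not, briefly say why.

Leading byte 0xC4 = 11000100 → 2-byte form.
Continuation bytes 0xAD=10101101 all match 10xxxxxx.
Decoded value 0x12D is ≥ 0x80 (shortest form) and not a surrogate.

valid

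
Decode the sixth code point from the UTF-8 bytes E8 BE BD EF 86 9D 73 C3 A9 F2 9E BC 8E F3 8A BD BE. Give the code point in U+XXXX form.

U+CAF7E

Offset 0: leading byte 0xE8 = 11101000 → 3-byte char #1 = E8 BE BD.
Offset 3: leading byte 0xEF = 11101111 → 3-byte char #2 = EF 86 9D.
Offset 6: leading byte 0x73 = 01110011 → 1-byte char #3 = 73.
Offset 7: leading byte 0xC3 = 11000011 → 2-byte char #4 = C3 A9.
Offset 9: leading byte 0xF2 = 11110010 → 4-byte char #5 = F2 9E BC 8E.
Offset 13: leading byte 0xF3 = 11110011 → 4-byte char #6 = F3 8A BD BE.
Leading byte 0xF3 = 11110011 matches 11110xxx → 4-byte sequence.
Byte 1: 0xF3 = 11110011, payload 011 (3 bits).
Byte 2: 0x8A = 10001010 (10xxxxxx ✓), payload 001010.
Byte 3: 0xBD = 10111101 (10xxxxxx ✓), payload 111101.
Byte 4: 0xBE = 10111110 (10xxxxxx ✓), payload 111110.
Concatenate: 011001010111101111110 = 0xCAF7E (21 bits → U+CAF7E).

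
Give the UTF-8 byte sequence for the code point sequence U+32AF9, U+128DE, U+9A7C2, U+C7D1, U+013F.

U+32AF9: 4-byte form → F0 B2 AB B9.
U+128DE: 4-byte form → F0 92 A3 9E.
U+9A7C2: 4-byte form → F2 9A 9F 82.
U+C7D1: 3-byte form → EC 9F 91.
U+013F: 2-byte form → C4 BF.
Concatenated (17 bytes): F0 B2 AB B9 F0 92 A3 9E F2 9A 9F 82 EC 9F 91 C4 BF.

F0 B2 AB B9 F0 92 A3 9E F2 9A 9F 82 EC 9F 91 C4 BF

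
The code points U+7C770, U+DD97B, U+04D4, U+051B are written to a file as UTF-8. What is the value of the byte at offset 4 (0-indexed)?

0xF3

U+7C770 → 4-byte form F1 BC 9D B0 at offsets 0–3.
U+DD97B → 4-byte form F3 9D A5 BB at offsets 4–7.
Offset 4 falls in char 2's range; it's byte 1 of F3 9D A5 BB = 0xF3.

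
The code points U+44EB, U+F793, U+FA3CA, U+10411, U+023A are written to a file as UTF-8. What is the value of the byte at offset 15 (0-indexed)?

U+44EB → 3-byte form E4 93 AB at offsets 0–2.
U+F793 → 3-byte form EF 9E 93 at offsets 3–5.
U+FA3CA → 4-byte form F3 BA 8F 8A at offsets 6–9.
U+10411 → 4-byte form F0 90 90 91 at offsets 10–13.
U+023A → 2-byte form C8 BA at offsets 14–15.
Offset 15 falls in char 5's range; it's byte 2 of C8 BA = 0xBA.

0xBA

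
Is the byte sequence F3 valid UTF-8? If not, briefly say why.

invalid (sequence truncated)

Leading byte 0xF3 = 11110011 → 4-byte form, but only 1 byte is present.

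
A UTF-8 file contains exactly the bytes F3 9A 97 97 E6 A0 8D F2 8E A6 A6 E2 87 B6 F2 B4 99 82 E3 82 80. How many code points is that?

Byte at offset 0: 0xF3 = 11110011 → 4-byte char (#1). Advance 4.
Byte at offset 4: 0xE6 = 11100110 → 3-byte char (#2). Advance 3.
Byte at offset 7: 0xF2 = 11110010 → 4-byte char (#3). Advance 4.
Byte at offset 11: 0xE2 = 11100010 → 3-byte char (#4). Advance 3.
Byte at offset 14: 0xF2 = 11110010 → 4-byte char (#5). Advance 4.
Byte at offset 18: 0xE3 = 11100011 → 3-byte char (#6). Advance 3.
Reached end at offset 21 after 6 code points.

6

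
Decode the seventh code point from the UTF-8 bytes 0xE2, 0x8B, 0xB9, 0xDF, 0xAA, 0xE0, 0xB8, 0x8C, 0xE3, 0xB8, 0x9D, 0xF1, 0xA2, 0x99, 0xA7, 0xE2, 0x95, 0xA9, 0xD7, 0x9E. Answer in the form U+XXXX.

Offset 0: leading byte 0xE2 = 11100010 → 3-byte char #1 = E2 8B B9.
Offset 3: leading byte 0xDF = 11011111 → 2-byte char #2 = DF AA.
Offset 5: leading byte 0xE0 = 11100000 → 3-byte char #3 = E0 B8 8C.
Offset 8: leading byte 0xE3 = 11100011 → 3-byte char #4 = E3 B8 9D.
Offset 11: leading byte 0xF1 = 11110001 → 4-byte char #5 = F1 A2 99 A7.
Offset 15: leading byte 0xE2 = 11100010 → 3-byte char #6 = E2 95 A9.
Offset 18: leading byte 0xD7 = 11010111 → 2-byte char #7 = D7 9E.
Leading byte 0xD7 = 11010111 matches 110xxxxx → 2-byte sequence.
Byte 1: 0xD7 = 11010111, payload 10111 (5 bits).
Byte 2: 0x9E = 10011110 (10xxxxxx ✓), payload 011110.
Concatenate: 10111011110 = 0x5DE (11 bits → U+05DE).

U+05DE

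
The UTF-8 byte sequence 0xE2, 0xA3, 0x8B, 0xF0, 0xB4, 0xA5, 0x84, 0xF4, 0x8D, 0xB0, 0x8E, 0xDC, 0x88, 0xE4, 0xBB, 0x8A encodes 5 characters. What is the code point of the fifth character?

Offset 0: leading byte 0xE2 = 11100010 → 3-byte char #1 = E2 A3 8B.
Offset 3: leading byte 0xF0 = 11110000 → 4-byte char #2 = F0 B4 A5 84.
Offset 7: leading byte 0xF4 = 11110100 → 4-byte char #3 = F4 8D B0 8E.
Offset 11: leading byte 0xDC = 11011100 → 2-byte char #4 = DC 88.
Offset 13: leading byte 0xE4 = 11100100 → 3-byte char #5 = E4 BB 8A.
Leading byte 0xE4 = 11100100 matches 1110xxxx → 3-byte sequence.
Byte 1: 0xE4 = 11100100, payload 0100 (4 bits).
Byte 2: 0xBB = 10111011 (10xxxxxx ✓), payload 111011.
Byte 3: 0x8A = 10001010 (10xxxxxx ✓), payload 001010.
Concatenate: 0100111011001010 = 0x4ECA (16 bits → U+4ECA).

U+4ECA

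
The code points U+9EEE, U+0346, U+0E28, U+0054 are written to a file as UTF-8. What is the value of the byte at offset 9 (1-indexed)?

1-indexed offset 9 is 0-indexed offset 8.
U+9EEE → 3-byte form E9 BB AE at offsets 0–2.
U+0346 → 2-byte form CD 86 at offsets 3–4.
U+0E28 → 3-byte form E0 B8 A8 at offsets 5–7.
U+0054 → 1-byte form 54 at offsets 8–8.
Offset 8 falls in char 4's range; it's byte 1 of 54 = 0x54.

0x54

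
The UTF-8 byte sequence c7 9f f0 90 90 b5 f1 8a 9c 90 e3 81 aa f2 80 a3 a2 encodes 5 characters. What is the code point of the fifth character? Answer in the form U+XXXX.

Offset 0: leading byte 0xC7 = 11000111 → 2-byte char #1 = C7 9F.
Offset 2: leading byte 0xF0 = 11110000 → 4-byte char #2 = F0 90 90 B5.
Offset 6: leading byte 0xF1 = 11110001 → 4-byte char #3 = F1 8A 9C 90.
Offset 10: leading byte 0xE3 = 11100011 → 3-byte char #4 = E3 81 AA.
Offset 13: leading byte 0xF2 = 11110010 → 4-byte char #5 = F2 80 A3 A2.
Leading byte 0xF2 = 11110010 matches 11110xxx → 4-byte sequence.
Byte 1: 0xF2 = 11110010, payload 010 (3 bits).
Byte 2: 0x80 = 10000000 (10xxxxxx ✓), payload 000000.
Byte 3: 0xA3 = 10100011 (10xxxxxx ✓), payload 100011.
Byte 4: 0xA2 = 10100010 (10xxxxxx ✓), payload 100010.
Concatenate: 010000000100011100010 = 0x808E2 (21 bits → U+808E2).

U+808E2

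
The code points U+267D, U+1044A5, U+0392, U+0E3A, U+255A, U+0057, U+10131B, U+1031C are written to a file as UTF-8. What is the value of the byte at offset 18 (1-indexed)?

0x81

1-indexed offset 18 is 0-indexed offset 17.
U+267D → 3-byte form E2 99 BD at offsets 0–2.
U+1044A5 → 4-byte form F4 84 92 A5 at offsets 3–6.
U+0392 → 2-byte form CE 92 at offsets 7–8.
U+0E3A → 3-byte form E0 B8 BA at offsets 9–11.
U+255A → 3-byte form E2 95 9A at offsets 12–14.
U+0057 → 1-byte form 57 at offsets 15–15.
U+10131B → 4-byte form F4 81 8C 9B at offsets 16–19.
Offset 17 falls in char 7's range; it's byte 2 of F4 81 8C 9B = 0x81.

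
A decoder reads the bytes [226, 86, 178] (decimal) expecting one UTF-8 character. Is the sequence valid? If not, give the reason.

Leading byte 0xE2 = 11100010 → 3-byte form.
Byte 2 is 0x56 = 01010110, which is not 10xxxxxx — expected a continuation byte.

invalid (non-continuation byte where continuation expected)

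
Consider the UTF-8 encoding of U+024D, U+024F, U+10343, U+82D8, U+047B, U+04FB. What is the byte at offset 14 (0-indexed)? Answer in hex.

0xBB

U+024D → 2-byte form C9 8D at offsets 0–1.
U+024F → 2-byte form C9 8F at offsets 2–3.
U+10343 → 4-byte form F0 90 8D 83 at offsets 4–7.
U+82D8 → 3-byte form E8 8B 98 at offsets 8–10.
U+047B → 2-byte form D1 BB at offsets 11–12.
U+04FB → 2-byte form D3 BB at offsets 13–14.
Offset 14 falls in char 6's range; it's byte 2 of D3 BB = 0xBB.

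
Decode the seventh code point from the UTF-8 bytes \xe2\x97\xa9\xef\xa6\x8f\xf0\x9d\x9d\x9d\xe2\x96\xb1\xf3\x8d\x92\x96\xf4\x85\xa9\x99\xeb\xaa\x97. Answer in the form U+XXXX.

U+BA97

Offset 0: leading byte 0xE2 = 11100010 → 3-byte char #1 = E2 97 A9.
Offset 3: leading byte 0xEF = 11101111 → 3-byte char #2 = EF A6 8F.
Offset 6: leading byte 0xF0 = 11110000 → 4-byte char #3 = F0 9D 9D 9D.
Offset 10: leading byte 0xE2 = 11100010 → 3-byte char #4 = E2 96 B1.
Offset 13: leading byte 0xF3 = 11110011 → 4-byte char #5 = F3 8D 92 96.
Offset 17: leading byte 0xF4 = 11110100 → 4-byte char #6 = F4 85 A9 99.
Offset 21: leading byte 0xEB = 11101011 → 3-byte char #7 = EB AA 97.
Leading byte 0xEB = 11101011 matches 1110xxxx → 3-byte sequence.
Byte 1: 0xEB = 11101011, payload 1011 (4 bits).
Byte 2: 0xAA = 10101010 (10xxxxxx ✓), payload 101010.
Byte 3: 0x97 = 10010111 (10xxxxxx ✓), payload 010111.
Concatenate: 1011101010010111 = 0xBA97 (16 bits → U+BA97).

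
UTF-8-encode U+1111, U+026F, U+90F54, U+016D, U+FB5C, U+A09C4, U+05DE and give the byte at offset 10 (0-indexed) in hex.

0xAD

U+1111 → 3-byte form E1 84 91 at offsets 0–2.
U+026F → 2-byte form C9 AF at offsets 3–4.
U+90F54 → 4-byte form F2 90 BD 94 at offsets 5–8.
U+016D → 2-byte form C5 AD at offsets 9–10.
Offset 10 falls in char 4's range; it's byte 2 of C5 AD = 0xAD.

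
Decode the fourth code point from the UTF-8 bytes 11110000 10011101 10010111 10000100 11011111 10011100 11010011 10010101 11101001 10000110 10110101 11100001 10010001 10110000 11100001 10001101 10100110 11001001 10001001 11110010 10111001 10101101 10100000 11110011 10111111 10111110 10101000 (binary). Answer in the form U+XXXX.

U+91B5

Offset 0: leading byte 0xF0 = 11110000 → 4-byte char #1 = F0 9D 97 84.
Offset 4: leading byte 0xDF = 11011111 → 2-byte char #2 = DF 9C.
Offset 6: leading byte 0xD3 = 11010011 → 2-byte char #3 = D3 95.
Offset 8: leading byte 0xE9 = 11101001 → 3-byte char #4 = E9 86 B5.
Leading byte 0xE9 = 11101001 matches 1110xxxx → 3-byte sequence.
Byte 1: 0xE9 = 11101001, payload 1001 (4 bits).
Byte 2: 0x86 = 10000110 (10xxxxxx ✓), payload 000110.
Byte 3: 0xB5 = 10110101 (10xxxxxx ✓), payload 110101.
Concatenate: 1001000110110101 = 0x91B5 (16 bits → U+91B5).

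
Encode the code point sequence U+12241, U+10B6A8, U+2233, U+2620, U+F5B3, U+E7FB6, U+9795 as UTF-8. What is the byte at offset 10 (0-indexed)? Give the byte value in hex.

U+12241 → 4-byte form F0 92 89 81 at offsets 0–3.
U+10B6A8 → 4-byte form F4 8B 9A A8 at offsets 4–7.
U+2233 → 3-byte form E2 88 B3 at offsets 8–10.
Offset 10 falls in char 3's range; it's byte 3 of E2 88 B3 = 0xB3.

0xB3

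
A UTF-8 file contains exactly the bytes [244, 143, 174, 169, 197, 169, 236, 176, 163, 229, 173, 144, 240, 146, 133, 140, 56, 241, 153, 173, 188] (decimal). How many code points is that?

Byte at offset 0: 0xF4 = 11110100 → 4-byte char (#1). Advance 4.
Byte at offset 4: 0xC5 = 11000101 → 2-byte char (#2). Advance 2.
Byte at offset 6: 0xEC = 11101100 → 3-byte char (#3). Advance 3.
Byte at offset 9: 0xE5 = 11100101 → 3-byte char (#4). Advance 3.
Byte at offset 12: 0xF0 = 11110000 → 4-byte char (#5). Advance 4.
Byte at offset 16: 0x38 = 00111000 → 1-byte char (#6). Advance 1.
Byte at offset 17: 0xF1 = 11110001 → 4-byte char (#7). Advance 4.
Reached end at offset 21 after 7 code points.

7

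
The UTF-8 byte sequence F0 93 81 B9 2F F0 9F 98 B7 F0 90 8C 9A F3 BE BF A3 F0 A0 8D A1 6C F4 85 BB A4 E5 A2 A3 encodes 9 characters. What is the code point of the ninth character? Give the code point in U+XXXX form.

U+58A3

Offset 0: leading byte 0xF0 = 11110000 → 4-byte char #1 = F0 93 81 B9.
Offset 4: leading byte 0x2F = 00101111 → 1-byte char #2 = 2F.
Offset 5: leading byte 0xF0 = 11110000 → 4-byte char #3 = F0 9F 98 B7.
Offset 9: leading byte 0xF0 = 11110000 → 4-byte char #4 = F0 90 8C 9A.
Offset 13: leading byte 0xF3 = 11110011 → 4-byte char #5 = F3 BE BF A3.
Offset 17: leading byte 0xF0 = 11110000 → 4-byte char #6 = F0 A0 8D A1.
Offset 21: leading byte 0x6C = 01101100 → 1-byte char #7 = 6C.
Offset 22: leading byte 0xF4 = 11110100 → 4-byte char #8 = F4 85 BB A4.
Offset 26: leading byte 0xE5 = 11100101 → 3-byte char #9 = E5 A2 A3.
Leading byte 0xE5 = 11100101 matches 1110xxxx → 3-byte sequence.
Byte 1: 0xE5 = 11100101, payload 0101 (4 bits).
Byte 2: 0xA2 = 10100010 (10xxxxxx ✓), payload 100010.
Byte 3: 0xA3 = 10100011 (10xxxxxx ✓), payload 100011.
Concatenate: 0101100010100011 = 0x58A3 (16 bits → U+58A3).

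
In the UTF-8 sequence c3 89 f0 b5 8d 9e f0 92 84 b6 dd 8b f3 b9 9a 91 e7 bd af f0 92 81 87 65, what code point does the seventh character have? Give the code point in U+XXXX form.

U+12047

Offset 0: leading byte 0xC3 = 11000011 → 2-byte char #1 = C3 89.
Offset 2: leading byte 0xF0 = 11110000 → 4-byte char #2 = F0 B5 8D 9E.
Offset 6: leading byte 0xF0 = 11110000 → 4-byte char #3 = F0 92 84 B6.
Offset 10: leading byte 0xDD = 11011101 → 2-byte char #4 = DD 8B.
Offset 12: leading byte 0xF3 = 11110011 → 4-byte char #5 = F3 B9 9A 91.
Offset 16: leading byte 0xE7 = 11100111 → 3-byte char #6 = E7 BD AF.
Offset 19: leading byte 0xF0 = 11110000 → 4-byte char #7 = F0 92 81 87.
Leading byte 0xF0 = 11110000 matches 11110xxx → 4-byte sequence.
Byte 1: 0xF0 = 11110000, payload 000 (3 bits).
Byte 2: 0x92 = 10010010 (10xxxxxx ✓), payload 010010.
Byte 3: 0x81 = 10000001 (10xxxxxx ✓), payload 000001.
Byte 4: 0x87 = 10000111 (10xxxxxx ✓), payload 000111.
Concatenate: 000010010000001000111 = 0x12047 (21 bits → U+12047).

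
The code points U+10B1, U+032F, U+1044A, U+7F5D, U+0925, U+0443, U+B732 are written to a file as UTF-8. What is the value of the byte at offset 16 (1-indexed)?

0xD1

1-indexed offset 16 is 0-indexed offset 15.
U+10B1 → 3-byte form E1 82 B1 at offsets 0–2.
U+032F → 2-byte form CC AF at offsets 3–4.
U+1044A → 4-byte form F0 90 91 8A at offsets 5–8.
U+7F5D → 3-byte form E7 BD 9D at offsets 9–11.
U+0925 → 3-byte form E0 A4 A5 at offsets 12–14.
U+0443 → 2-byte form D1 83 at offsets 15–16.
Offset 15 falls in char 6's range; it's byte 1 of D1 83 = 0xD1.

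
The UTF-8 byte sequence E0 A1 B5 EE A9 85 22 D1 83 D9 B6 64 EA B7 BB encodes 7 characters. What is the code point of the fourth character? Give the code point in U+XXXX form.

Offset 0: leading byte 0xE0 = 11100000 → 3-byte char #1 = E0 A1 B5.
Offset 3: leading byte 0xEE = 11101110 → 3-byte char #2 = EE A9 85.
Offset 6: leading byte 0x22 = 00100010 → 1-byte char #3 = 22.
Offset 7: leading byte 0xD1 = 11010001 → 2-byte char #4 = D1 83.
Leading byte 0xD1 = 11010001 matches 110xxxxx → 2-byte sequence.
Byte 1: 0xD1 = 11010001, payload 10001 (5 bits).
Byte 2: 0x83 = 10000011 (10xxxxxx ✓), payload 000011.
Concatenate: 10001000011 = 0x443 (11 bits → U+0443).

U+0443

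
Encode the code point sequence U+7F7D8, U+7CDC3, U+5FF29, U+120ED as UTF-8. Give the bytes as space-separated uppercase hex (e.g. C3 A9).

U+7F7D8: 4-byte form → F1 BF 9F 98.
U+7CDC3: 4-byte form → F1 BC B7 83.
U+5FF29: 4-byte form → F1 9F BC A9.
U+120ED: 4-byte form → F0 92 83 AD.
Concatenated (16 bytes): F1 BF 9F 98 F1 BC B7 83 F1 9F BC A9 F0 92 83 AD.

F1 BF 9F 98 F1 BC B7 83 F1 9F BC A9 F0 92 83 AD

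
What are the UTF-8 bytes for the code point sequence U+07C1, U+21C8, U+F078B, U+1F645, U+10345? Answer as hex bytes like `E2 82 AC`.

DF 81 E2 87 88 F3 B0 9E 8B F0 9F 99 85 F0 90 8D 85

U+07C1: 2-byte form → DF 81.
U+21C8: 3-byte form → E2 87 88.
U+F078B: 4-byte form → F3 B0 9E 8B.
U+1F645: 4-byte form → F0 9F 99 85.
U+10345: 4-byte form → F0 90 8D 85.
Concatenated (17 bytes): DF 81 E2 87 88 F3 B0 9E 8B F0 9F 99 85 F0 90 8D 85.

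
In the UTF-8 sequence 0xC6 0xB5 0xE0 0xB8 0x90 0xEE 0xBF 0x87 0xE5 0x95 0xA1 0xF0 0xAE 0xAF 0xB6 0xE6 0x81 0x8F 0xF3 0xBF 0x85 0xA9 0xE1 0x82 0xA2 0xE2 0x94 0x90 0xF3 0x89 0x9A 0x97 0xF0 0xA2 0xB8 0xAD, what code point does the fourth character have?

Offset 0: leading byte 0xC6 = 11000110 → 2-byte char #1 = C6 B5.
Offset 2: leading byte 0xE0 = 11100000 → 3-byte char #2 = E0 B8 90.
Offset 5: leading byte 0xEE = 11101110 → 3-byte char #3 = EE BF 87.
Offset 8: leading byte 0xE5 = 11100101 → 3-byte char #4 = E5 95 A1.
Leading byte 0xE5 = 11100101 matches 1110xxxx → 3-byte sequence.
Byte 1: 0xE5 = 11100101, payload 0101 (4 bits).
Byte 2: 0x95 = 10010101 (10xxxxxx ✓), payload 010101.
Byte 3: 0xA1 = 10100001 (10xxxxxx ✓), payload 100001.
Concatenate: 0101010101100001 = 0x5561 (16 bits → U+5561).

U+5561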